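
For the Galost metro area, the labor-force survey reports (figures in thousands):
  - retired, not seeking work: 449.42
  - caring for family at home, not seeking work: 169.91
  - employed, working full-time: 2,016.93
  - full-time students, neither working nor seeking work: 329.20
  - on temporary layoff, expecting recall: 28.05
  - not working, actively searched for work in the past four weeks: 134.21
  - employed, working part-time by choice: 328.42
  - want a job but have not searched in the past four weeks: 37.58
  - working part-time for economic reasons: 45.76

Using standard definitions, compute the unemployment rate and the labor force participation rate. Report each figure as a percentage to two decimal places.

Unemployment rate ≈ 6.35%; labor force participation rate ≈ 72.14%.

Employed = 2,016.93 + 328.42 + 45.76 = 2,391.11 thousand (anyone who worked, including part-time for economic reasons, counts as employed).
Unemployed = 28.05 + 134.21 = 162.26 thousand (jobless and actively searching, or on temporary layoff).
Labor force = 2,391.11 + 162.26 = 2,553.37 thousand.
Not in labor force = 449.42 + 169.91 + 329.20 + 37.58 = 986.11 thousand (those not working and not actively searching are outside the labor force — including those who want a job but have given up searching).
Civilian working-age population = 2,553.37 + 986.11 = 3,539.48 thousand.
Unemployment rate = 162.26 / 2,553.37 = 6.35%.
Labor force participation rate = 2,553.37 / 3,539.48 = 72.14%.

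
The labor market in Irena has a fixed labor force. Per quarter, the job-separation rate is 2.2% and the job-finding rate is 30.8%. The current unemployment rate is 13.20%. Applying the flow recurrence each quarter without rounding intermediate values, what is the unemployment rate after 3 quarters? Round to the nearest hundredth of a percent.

With a fixed labor force, u_{t+1} = u_t + s·(1−u_t) − f·u_t = u_t·(1−s−f) + s.
Here 1−s−f = 0.670 and s = 0.022.
u_1 = 0.132000 × 0.670 + 0.022 = 0.110440.
u_2 = 0.110440 × 0.670 + 0.022 = 0.095995.
u_3 = 0.095995 × 0.670 + 0.022 = 0.086317.

Unemployment rate after three quarters ≈ 8.63%.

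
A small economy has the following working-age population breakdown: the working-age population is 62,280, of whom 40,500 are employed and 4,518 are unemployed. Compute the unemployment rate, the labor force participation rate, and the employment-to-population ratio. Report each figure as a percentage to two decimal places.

Unemployment rate ≈ 10.04%; labor force participation rate ≈ 72.28%; employment-population ratio ≈ 65.03%.

Labor force = employed + unemployed = 40,500 + 4,518 = 45,018.
Unemployment rate = 4,518 / 45,018 = 10.04%.
Labor force participation rate = 45,018 / 62,280 = 72.28%.
Employment-population ratio = 40,500 / 62,280 = 65.03%.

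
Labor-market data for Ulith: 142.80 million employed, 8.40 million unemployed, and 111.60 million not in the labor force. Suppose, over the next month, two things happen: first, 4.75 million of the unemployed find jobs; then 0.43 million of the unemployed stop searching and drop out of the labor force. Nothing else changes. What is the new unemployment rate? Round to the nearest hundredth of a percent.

New unemployment rate ≈ 2.14%.

Initially, labor force = 142.80 + 8.40 = 151.20 million, so u = 8.40/151.20 = 5.56%.
After the first change, unemployed falls and employed rises by 4.75; labor force unchanged → E = 147.55, U = 3.65, labor force = 151.20 million.
After the second change, unemployed and labor force both fall by 0.43 → E = 147.55, U = 3.22, labor force = 150.77 million.
New unemployment rate = 3.22 / 150.77 = 2.14%.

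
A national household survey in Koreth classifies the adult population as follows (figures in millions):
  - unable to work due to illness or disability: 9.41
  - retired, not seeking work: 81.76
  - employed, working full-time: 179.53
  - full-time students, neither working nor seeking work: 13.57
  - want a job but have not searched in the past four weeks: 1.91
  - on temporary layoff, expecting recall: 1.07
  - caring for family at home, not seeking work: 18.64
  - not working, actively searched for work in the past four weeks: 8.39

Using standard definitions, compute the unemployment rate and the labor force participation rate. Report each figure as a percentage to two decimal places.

Employed = 179.53 million.
Unemployed = 1.07 + 8.39 = 9.46 million (jobless and actively searching, or on temporary layoff).
Labor force = 179.53 + 9.46 = 188.99 million.
Not in labor force = 9.41 + 81.76 + 13.57 + 1.91 + 18.64 = 125.29 million (those not working and not actively searching are outside the labor force — including those who want a job but have given up searching).
Civilian working-age population = 188.99 + 125.29 = 314.28 million.
Unemployment rate = 9.46 / 188.99 = 5.01%.
Labor force participation rate = 188.99 / 314.28 = 60.13%.

Unemployment rate ≈ 5.01%; labor force participation rate ≈ 60.13%.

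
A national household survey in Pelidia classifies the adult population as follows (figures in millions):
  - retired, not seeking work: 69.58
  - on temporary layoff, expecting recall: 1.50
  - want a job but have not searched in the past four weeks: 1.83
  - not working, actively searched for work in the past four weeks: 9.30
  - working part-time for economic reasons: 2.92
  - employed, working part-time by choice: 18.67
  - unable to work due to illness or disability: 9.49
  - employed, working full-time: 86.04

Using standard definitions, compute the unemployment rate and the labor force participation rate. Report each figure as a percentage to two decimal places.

Unemployment rate ≈ 9.12%; labor force participation rate ≈ 59.41%.

Employed = 2.92 + 18.67 + 86.04 = 107.63 million (anyone who worked, including part-time for economic reasons, counts as employed).
Unemployed = 1.50 + 9.30 = 10.80 million (jobless and actively searching, or on temporary layoff).
Labor force = 107.63 + 10.80 = 118.43 million.
Not in labor force = 69.58 + 1.83 + 9.49 = 80.90 million (those not working and not actively searching are outside the labor force — including those who want a job but have given up searching).
Civilian working-age population = 118.43 + 80.90 = 199.33 million.
Unemployment rate = 10.80 / 118.43 = 9.12%.
Labor force participation rate = 118.43 / 199.33 = 59.41%.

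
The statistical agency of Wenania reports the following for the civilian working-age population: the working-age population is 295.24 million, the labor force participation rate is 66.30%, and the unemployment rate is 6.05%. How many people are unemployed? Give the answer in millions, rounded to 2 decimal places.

About 11.84 million are unemployed.

Labor force = 0.6630 × 295.24 = 195.74 million.
Unemployed = 0.0605 × 195.74 ≈ 11.84 million.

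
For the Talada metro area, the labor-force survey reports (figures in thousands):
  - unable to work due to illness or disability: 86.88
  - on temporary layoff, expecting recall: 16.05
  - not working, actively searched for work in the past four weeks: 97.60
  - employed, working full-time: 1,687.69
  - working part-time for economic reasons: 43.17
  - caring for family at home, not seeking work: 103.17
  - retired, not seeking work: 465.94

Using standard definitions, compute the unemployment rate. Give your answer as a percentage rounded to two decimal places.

Employed = 1,687.69 + 43.17 = 1,730.86 thousand (anyone who worked, including part-time for economic reasons, counts as employed).
Unemployed = 16.05 + 97.60 = 113.65 thousand (jobless and actively searching, or on temporary layoff).
Labor force = 1,730.86 + 113.65 = 1,844.51 thousand.
Unemployment rate = 113.65 / 1,844.51 = 6.16%.

Unemployment rate ≈ 6.16%.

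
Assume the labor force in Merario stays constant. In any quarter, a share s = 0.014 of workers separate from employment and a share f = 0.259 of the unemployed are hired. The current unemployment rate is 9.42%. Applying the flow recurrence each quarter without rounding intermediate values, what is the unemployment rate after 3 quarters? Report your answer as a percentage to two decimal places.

Unemployment rate after three quarters ≈ 6.78%.

With a fixed labor force, u_{t+1} = u_t + s·(1−u_t) − f·u_t = u_t·(1−s−f) + s.
Here 1−s−f = 0.727 and s = 0.014.
u_1 = 0.094200 × 0.727 + 0.014 = 0.082483.
u_2 = 0.082483 × 0.727 + 0.014 = 0.073965.
u_3 = 0.073965 × 0.727 + 0.014 = 0.067773.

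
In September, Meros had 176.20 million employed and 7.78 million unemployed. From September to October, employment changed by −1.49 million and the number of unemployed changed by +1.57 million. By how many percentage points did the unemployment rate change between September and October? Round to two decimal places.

The unemployment rate changed by +0.85 percentage points.

September: labor force = 176.20 + 7.78 = 183.98; u = 7.78/183.98 = 4.23%.
October: labor force = 174.71 + 9.35 = 184.06; u = 9.35/184.06 = 5.08%.
Change = 5.08% − 4.23% = +0.85 pp.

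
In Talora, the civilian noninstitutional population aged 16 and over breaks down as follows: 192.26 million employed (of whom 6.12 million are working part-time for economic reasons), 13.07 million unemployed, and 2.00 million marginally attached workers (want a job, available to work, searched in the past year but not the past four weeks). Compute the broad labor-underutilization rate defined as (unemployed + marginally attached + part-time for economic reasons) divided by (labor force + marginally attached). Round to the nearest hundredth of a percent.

Labor force = 192.26 + 13.07 = 205.33 million.
Numerator = 13.07 + 2.00 + 6.12 = 21.19 million.
Denominator = 205.33 + 2.00 = 207.33 million.
Broad rate = 21.19 / 207.33 = 10.22%.

Broad underutilization rate ≈ 10.22%.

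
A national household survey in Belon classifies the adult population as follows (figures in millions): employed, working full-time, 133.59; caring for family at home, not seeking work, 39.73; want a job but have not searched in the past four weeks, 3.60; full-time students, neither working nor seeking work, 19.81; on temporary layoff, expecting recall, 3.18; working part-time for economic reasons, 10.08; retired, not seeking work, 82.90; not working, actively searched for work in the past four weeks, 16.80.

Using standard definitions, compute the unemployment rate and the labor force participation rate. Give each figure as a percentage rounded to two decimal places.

Unemployment rate ≈ 12.21%; labor force participation rate ≈ 52.84%.

Employed = 133.59 + 10.08 = 143.67 million (anyone who worked, including part-time for economic reasons, counts as employed).
Unemployed = 3.18 + 16.80 = 19.98 million (jobless and actively searching, or on temporary layoff).
Labor force = 143.67 + 19.98 = 163.65 million.
Not in labor force = 39.73 + 3.60 + 19.81 + 82.90 = 146.04 million (those not working and not actively searching are outside the labor force — including those who want a job but have given up searching).
Civilian working-age population = 163.65 + 146.04 = 309.69 million.
Unemployment rate = 19.98 / 163.65 = 12.21%.
Labor force participation rate = 163.65 / 309.69 = 52.84%.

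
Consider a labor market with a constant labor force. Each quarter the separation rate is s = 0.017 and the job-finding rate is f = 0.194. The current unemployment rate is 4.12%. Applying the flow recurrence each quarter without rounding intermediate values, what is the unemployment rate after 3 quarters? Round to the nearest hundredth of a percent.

With a fixed labor force, u_{t+1} = u_t + s·(1−u_t) − f·u_t = u_t·(1−s−f) + s.
Here 1−s−f = 0.789 and s = 0.017.
u_1 = 0.041200 × 0.789 + 0.017 = 0.049507.
u_2 = 0.049507 × 0.789 + 0.017 = 0.056061.
u_3 = 0.056061 × 0.789 + 0.017 = 0.061232.

Unemployment rate after three quarters ≈ 6.12%.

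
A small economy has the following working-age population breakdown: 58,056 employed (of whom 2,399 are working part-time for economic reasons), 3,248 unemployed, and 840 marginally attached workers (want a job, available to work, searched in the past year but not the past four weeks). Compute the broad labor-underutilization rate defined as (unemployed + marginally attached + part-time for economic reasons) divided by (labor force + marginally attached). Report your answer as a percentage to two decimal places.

Labor force = 58,056 + 3,248 = 61,304.
Numerator = 3,248 + 840 + 2,399 = 6,487.
Denominator = 61,304 + 840 = 62,144.
Broad rate = 6,487 / 62,144 = 10.44%.

Broad underutilization rate ≈ 10.44%.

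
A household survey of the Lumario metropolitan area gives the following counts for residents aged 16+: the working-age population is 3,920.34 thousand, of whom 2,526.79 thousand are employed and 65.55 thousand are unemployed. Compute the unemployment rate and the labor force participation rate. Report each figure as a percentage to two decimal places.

Unemployment rate ≈ 2.53%; labor force participation rate ≈ 66.13%.

Labor force = employed + unemployed = 2,526.79 + 65.55 = 2,592.34 thousand.
Unemployment rate = 65.55 / 2,592.34 = 2.53%.
Labor force participation rate = 2,592.34 / 3,920.34 = 66.13%.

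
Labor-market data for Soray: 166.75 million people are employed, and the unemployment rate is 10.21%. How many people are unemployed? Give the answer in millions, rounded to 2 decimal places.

Let U be the number unemployed. The labor force is E + U, and U/(E+U) = 0.1021.
So U = 0.1021 × 166.75 / (1 − 0.1021) = 17.0252 / 0.8979 ≈ 18.96 million.

About 18.96 million are unemployed.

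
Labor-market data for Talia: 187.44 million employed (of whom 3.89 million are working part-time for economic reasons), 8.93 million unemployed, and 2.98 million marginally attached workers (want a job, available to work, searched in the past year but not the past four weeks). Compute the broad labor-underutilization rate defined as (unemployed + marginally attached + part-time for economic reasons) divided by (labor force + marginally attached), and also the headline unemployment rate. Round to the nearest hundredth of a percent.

Labor force = 187.44 + 8.93 = 196.37 million.
Numerator = 8.93 + 2.98 + 3.89 = 15.80 million.
Denominator = 196.37 + 2.98 = 199.35 million.
Broad rate = 15.80 / 199.35 = 7.93%.
Headline unemployment rate = 8.93 / 196.37 = 4.55%.

Broad underutilization rate ≈ 7.93%; headline unemployment rate ≈ 4.55%.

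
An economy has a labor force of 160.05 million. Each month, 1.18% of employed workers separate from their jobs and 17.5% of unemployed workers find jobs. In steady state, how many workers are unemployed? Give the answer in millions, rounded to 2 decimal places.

About 10.11 million are unemployed in steady state.

Steady-state unemployment rate u* = s/(s+f) = 1.18/(1.18+17.5) = 0.063169.
Unemployed = u* × labor force = 0.063169 × 160.05 ≈ 10.11 million.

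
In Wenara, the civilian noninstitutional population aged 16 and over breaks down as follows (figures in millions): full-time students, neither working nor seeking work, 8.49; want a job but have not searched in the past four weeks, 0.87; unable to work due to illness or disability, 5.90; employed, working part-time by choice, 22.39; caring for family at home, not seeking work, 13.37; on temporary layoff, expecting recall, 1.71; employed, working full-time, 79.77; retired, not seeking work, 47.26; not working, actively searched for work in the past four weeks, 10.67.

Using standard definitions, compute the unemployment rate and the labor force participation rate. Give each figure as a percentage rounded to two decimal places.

Unemployment rate ≈ 10.81%; labor force participation rate ≈ 60.15%.

Employed = 22.39 + 79.77 = 102.16 million.
Unemployed = 1.71 + 10.67 = 12.38 million (jobless and actively searching, or on temporary layoff).
Labor force = 102.16 + 12.38 = 114.54 million.
Not in labor force = 8.49 + 0.87 + 5.90 + 13.37 + 47.26 = 75.89 million (those not working and not actively searching are outside the labor force — including those who want a job but have given up searching).
Civilian working-age population = 114.54 + 75.89 = 190.43 million.
Unemployment rate = 12.38 / 114.54 = 10.81%.
Labor force participation rate = 114.54 / 190.43 = 60.15%.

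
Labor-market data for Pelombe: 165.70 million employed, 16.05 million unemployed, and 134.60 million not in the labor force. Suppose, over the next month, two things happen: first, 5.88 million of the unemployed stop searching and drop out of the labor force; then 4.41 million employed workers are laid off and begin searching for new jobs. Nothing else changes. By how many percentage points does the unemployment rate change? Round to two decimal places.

The unemployment rate changes by −0.54 percentage points.

Initially, labor force = 165.70 + 16.05 = 181.75 million, so u = 16.05/181.75 = 8.83%.
After the first change, unemployed and labor force both fall by 5.88 → E = 165.70, U = 10.17, labor force = 175.87 million.
After the second change, employed falls and unemployed rises by 4.41; labor force unchanged → E = 161.29, U = 14.58, labor force = 175.87 million.
New unemployment rate = 14.58 / 175.87 = 8.29%.
Change = 8.29% − 8.83% = −0.54 percentage points.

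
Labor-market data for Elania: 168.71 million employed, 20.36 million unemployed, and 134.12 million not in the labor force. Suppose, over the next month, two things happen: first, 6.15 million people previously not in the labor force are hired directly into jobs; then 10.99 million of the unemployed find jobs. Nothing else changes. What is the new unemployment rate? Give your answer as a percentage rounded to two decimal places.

New unemployment rate ≈ 4.80%.

Initially, labor force = 168.71 + 20.36 = 189.07 million, so u = 20.36/189.07 = 10.77%.
After the first change, employed and labor force both rise by 6.15; unemployed unchanged → E = 174.86, U = 20.36, labor force = 195.22 million.
After the second change, unemployed falls and employed rises by 10.99; labor force unchanged → E = 185.85, U = 9.37, labor force = 195.22 million.
New unemployment rate = 9.37 / 195.22 = 4.80%.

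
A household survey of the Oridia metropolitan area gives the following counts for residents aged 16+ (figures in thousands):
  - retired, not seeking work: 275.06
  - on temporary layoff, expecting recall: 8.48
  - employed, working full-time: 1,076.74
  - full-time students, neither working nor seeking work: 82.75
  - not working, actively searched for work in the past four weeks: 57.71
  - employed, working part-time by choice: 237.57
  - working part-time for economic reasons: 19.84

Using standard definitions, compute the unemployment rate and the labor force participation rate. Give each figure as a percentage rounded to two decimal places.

Employed = 1,076.74 + 237.57 + 19.84 = 1,334.15 thousand (anyone who worked, including part-time for economic reasons, counts as employed).
Unemployed = 8.48 + 57.71 = 66.19 thousand (jobless and actively searching, or on temporary layoff).
Labor force = 1,334.15 + 66.19 = 1,400.34 thousand.
Not in labor force = 275.06 + 82.75 = 357.81 thousand (those not working and not actively searching are outside the labor force).
Civilian working-age population = 1,400.34 + 357.81 = 1,758.15 thousand.
Unemployment rate = 66.19 / 1,400.34 = 4.73%.
Labor force participation rate = 1,400.34 / 1,758.15 = 79.65%.

Unemployment rate ≈ 4.73%; labor force participation rate ≈ 79.65%.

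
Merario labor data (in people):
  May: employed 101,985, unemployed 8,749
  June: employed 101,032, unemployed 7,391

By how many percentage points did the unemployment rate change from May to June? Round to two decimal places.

May: labor force = 101,985 + 8,749 = 110,734; u = 8,749/110,734 = 7.90%.
June: labor force = 101,032 + 7,391 = 108,423; u = 7,391/108,423 = 6.82%.
Change = 6.82% − 7.90% = −1.08 pp.

The unemployment rate changed by −1.08 percentage points.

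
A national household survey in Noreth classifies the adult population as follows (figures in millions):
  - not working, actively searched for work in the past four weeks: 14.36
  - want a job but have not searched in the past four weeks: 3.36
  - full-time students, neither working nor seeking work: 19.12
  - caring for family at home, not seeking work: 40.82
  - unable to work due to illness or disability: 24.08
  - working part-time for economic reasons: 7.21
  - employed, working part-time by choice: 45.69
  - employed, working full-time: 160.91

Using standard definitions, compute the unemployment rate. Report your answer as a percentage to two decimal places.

Unemployment rate ≈ 6.29%.

Employed = 7.21 + 45.69 + 160.91 = 213.81 million (anyone who worked, including part-time for economic reasons, counts as employed).
Unemployed = 14.36 million.
Labor force = 213.81 + 14.36 = 228.17 million.
Unemployment rate = 14.36 / 228.17 = 6.29%.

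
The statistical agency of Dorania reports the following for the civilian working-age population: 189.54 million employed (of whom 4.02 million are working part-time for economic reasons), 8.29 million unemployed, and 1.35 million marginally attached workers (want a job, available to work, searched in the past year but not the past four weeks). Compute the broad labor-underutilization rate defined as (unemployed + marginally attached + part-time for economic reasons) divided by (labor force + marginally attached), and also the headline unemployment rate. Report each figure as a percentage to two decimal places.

Broad underutilization rate ≈ 6.86%; headline unemployment rate ≈ 4.19%.

Labor force = 189.54 + 8.29 = 197.83 million.
Numerator = 8.29 + 1.35 + 4.02 = 13.66 million.
Denominator = 197.83 + 1.35 = 199.18 million.
Broad rate = 13.66 / 199.18 = 6.86%.
Headline unemployment rate = 8.29 / 197.83 = 4.19%.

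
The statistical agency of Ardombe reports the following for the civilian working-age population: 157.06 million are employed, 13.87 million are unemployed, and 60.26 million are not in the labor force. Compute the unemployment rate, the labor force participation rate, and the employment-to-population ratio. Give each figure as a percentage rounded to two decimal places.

Labor force = employed + unemployed = 157.06 + 13.87 = 170.93 million.
Working-age population = 170.93 + 60.26 = 231.19 million.
Unemployment rate = 13.87 / 170.93 = 8.11%.
Labor force participation rate = 170.93 / 231.19 = 73.93%.
Employment-population ratio = 157.06 / 231.19 = 67.94%.

Unemployment rate ≈ 8.11%; labor force participation rate ≈ 73.93%; employment-population ratio ≈ 67.94%.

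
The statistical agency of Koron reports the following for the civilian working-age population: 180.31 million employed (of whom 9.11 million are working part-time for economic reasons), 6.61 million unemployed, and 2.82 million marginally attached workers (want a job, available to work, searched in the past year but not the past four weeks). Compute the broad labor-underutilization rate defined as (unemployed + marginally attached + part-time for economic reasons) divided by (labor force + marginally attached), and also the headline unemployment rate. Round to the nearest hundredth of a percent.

Broad underutilization rate ≈ 9.77%; headline unemployment rate ≈ 3.54%.

Labor force = 180.31 + 6.61 = 186.92 million.
Numerator = 6.61 + 2.82 + 9.11 = 18.54 million.
Denominator = 186.92 + 2.82 = 189.74 million.
Broad rate = 18.54 / 189.74 = 9.77%.
Headline unemployment rate = 6.61 / 186.92 = 3.54%.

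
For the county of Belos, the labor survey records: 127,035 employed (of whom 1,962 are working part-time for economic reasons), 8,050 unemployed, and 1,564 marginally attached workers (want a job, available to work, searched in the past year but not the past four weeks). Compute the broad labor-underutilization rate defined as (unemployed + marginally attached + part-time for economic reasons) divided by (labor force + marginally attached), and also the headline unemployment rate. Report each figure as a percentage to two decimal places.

Labor force = 127,035 + 8,050 = 135,085.
Numerator = 8,050 + 1,564 + 1,962 = 11,576.
Denominator = 135,085 + 1,564 = 136,649.
Broad rate = 11,576 / 136,649 = 8.47%.
Headline unemployment rate = 8,050 / 135,085 = 5.96%.

Broad underutilization rate ≈ 8.47%; headline unemployment rate ≈ 5.96%.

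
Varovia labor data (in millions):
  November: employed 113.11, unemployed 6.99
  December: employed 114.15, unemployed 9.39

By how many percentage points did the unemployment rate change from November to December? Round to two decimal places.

November: labor force = 113.11 + 6.99 = 120.10; u = 6.99/120.10 = 5.82%.
December: labor force = 114.15 + 9.39 = 123.54; u = 9.39/123.54 = 7.60%.
Change = 7.60% − 5.82% = +1.78 pp.

The unemployment rate changed by +1.78 percentage points.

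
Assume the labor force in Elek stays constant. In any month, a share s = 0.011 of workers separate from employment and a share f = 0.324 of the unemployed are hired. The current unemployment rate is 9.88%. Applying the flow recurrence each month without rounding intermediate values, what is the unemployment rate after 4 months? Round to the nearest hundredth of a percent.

Unemployment rate after four months ≈ 4.57%.

With a fixed labor force, u_{t+1} = u_t + s·(1−u_t) − f·u_t = u_t·(1−s−f) + s.
Here 1−s−f = 0.665 and s = 0.011.
u_1 = 0.098800 × 0.665 + 0.011 = 0.076702.
u_2 = 0.076702 × 0.665 + 0.011 = 0.062007.
u_3 = 0.062007 × 0.665 + 0.011 = 0.052235.
u_4 = 0.052235 × 0.665 + 0.011 = 0.045736.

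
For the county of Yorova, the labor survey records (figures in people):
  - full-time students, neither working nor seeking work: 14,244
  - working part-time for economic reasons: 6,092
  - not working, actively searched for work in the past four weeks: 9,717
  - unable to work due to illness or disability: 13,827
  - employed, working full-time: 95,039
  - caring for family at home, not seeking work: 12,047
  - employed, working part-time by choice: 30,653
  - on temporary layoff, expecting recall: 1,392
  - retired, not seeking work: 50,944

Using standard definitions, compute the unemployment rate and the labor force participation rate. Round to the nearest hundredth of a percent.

Unemployment rate ≈ 7.77%; labor force participation rate ≈ 61.08%.

Employed = 6,092 + 95,039 + 30,653 = 131,784 (anyone who worked, including part-time for economic reasons, counts as employed).
Unemployed = 9,717 + 1,392 = 11,109 (jobless and actively searching, or on temporary layoff).
Labor force = 131,784 + 11,109 = 142,893.
Not in labor force = 14,244 + 13,827 + 12,047 + 50,944 = 91,062 (those not working and not actively searching are outside the labor force).
Civilian working-age population = 142,893 + 91,062 = 233,955.
Unemployment rate = 11,109 / 142,893 = 7.77%.
Labor force participation rate = 142,893 / 233,955 = 61.08%.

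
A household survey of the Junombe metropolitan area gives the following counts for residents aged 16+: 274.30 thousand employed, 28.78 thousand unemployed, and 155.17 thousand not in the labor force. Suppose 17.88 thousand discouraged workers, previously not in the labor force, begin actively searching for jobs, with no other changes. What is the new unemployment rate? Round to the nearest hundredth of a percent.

New unemployment rate ≈ 14.54%.

Initially, labor force = 274.30 + 28.78 = 303.08 thousand, so u = 28.78/303.08 = 9.50%.
After the change, unemployed and labor force both rise by 17.88 → E = 274.30, U = 46.66, labor force = 320.96 thousand.
New unemployment rate = 46.66 / 320.96 = 14.54%.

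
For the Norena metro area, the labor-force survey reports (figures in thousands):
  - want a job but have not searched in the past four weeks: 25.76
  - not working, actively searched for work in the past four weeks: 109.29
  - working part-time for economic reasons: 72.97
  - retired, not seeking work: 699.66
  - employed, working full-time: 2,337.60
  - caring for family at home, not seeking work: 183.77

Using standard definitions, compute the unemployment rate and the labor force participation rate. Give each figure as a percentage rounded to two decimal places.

Employed = 72.97 + 2,337.60 = 2,410.57 thousand (anyone who worked, including part-time for economic reasons, counts as employed).
Unemployed = 109.29 thousand.
Labor force = 2,410.57 + 109.29 = 2,519.86 thousand.
Not in labor force = 25.76 + 699.66 + 183.77 = 909.19 thousand (those not working and not actively searching are outside the labor force — including those who want a job but have given up searching).
Civilian working-age population = 2,519.86 + 909.19 = 3,429.05 thousand.
Unemployment rate = 109.29 / 2,519.86 = 4.34%.
Labor force participation rate = 2,519.86 / 3,429.05 = 73.49%.

Unemployment rate ≈ 4.34%; labor force participation rate ≈ 73.49%.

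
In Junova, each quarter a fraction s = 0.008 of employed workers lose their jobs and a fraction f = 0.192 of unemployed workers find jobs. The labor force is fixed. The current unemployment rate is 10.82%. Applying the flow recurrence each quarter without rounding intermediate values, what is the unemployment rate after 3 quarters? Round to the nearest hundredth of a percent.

With a fixed labor force, u_{t+1} = u_t + s·(1−u_t) − f·u_t = u_t·(1−s−f) + s.
Here 1−s−f = 0.800 and s = 0.008.
u_1 = 0.108200 × 0.800 + 0.008 = 0.094560.
u_2 = 0.094560 × 0.800 + 0.008 = 0.083648.
u_3 = 0.083648 × 0.800 + 0.008 = 0.074918.

Unemployment rate after three quarters ≈ 7.49%.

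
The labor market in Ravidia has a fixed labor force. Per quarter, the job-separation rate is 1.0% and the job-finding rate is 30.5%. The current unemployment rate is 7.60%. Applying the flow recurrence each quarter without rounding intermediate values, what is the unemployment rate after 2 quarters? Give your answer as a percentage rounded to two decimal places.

With a fixed labor force, u_{t+1} = u_t + s·(1−u_t) − f·u_t = u_t·(1−s−f) + s.
Here 1−s−f = 0.685 and s = 0.010.
u_1 = 0.076000 × 0.685 + 0.010 = 0.062060.
u_2 = 0.062060 × 0.685 + 0.010 = 0.052511.

Unemployment rate after two quarters ≈ 5.25%.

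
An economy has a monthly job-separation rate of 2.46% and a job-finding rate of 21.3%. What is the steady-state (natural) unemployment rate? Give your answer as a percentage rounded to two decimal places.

At steady state the flows balance: s·E = f·U, so U/(E+U) = s/(s+f).
u* = 2.46 / (2.46 + 21.3) = 2.46 / 23.76 = 10.35%.

Steady-state unemployment rate ≈ 10.35%.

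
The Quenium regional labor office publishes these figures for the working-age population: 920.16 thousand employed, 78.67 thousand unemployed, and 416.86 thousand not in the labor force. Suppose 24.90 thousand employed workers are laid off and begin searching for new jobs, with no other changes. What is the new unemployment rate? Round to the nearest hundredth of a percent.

Initially, labor force = 920.16 + 78.67 = 998.83 thousand, so u = 78.67/998.83 = 7.88%.
After the change, employed falls and unemployed rises by 24.90; labor force unchanged → E = 895.26, U = 103.57, labor force = 998.83 thousand.
New unemployment rate = 103.57 / 998.83 = 10.37%.

New unemployment rate ≈ 10.37%.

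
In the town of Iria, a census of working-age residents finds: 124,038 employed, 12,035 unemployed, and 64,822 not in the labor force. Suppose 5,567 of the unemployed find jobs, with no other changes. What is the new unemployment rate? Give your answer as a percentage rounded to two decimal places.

New unemployment rate ≈ 4.75%.

Initially, labor force = 124,038 + 12,035 = 136,073, so u = 12,035/136,073 = 8.84%.
After the change, unemployed falls and employed rises by 5,567; labor force unchanged → E = 129,605, U = 6,468, labor force = 136,073.
New unemployment rate = 6,468 / 136,073 = 4.75%.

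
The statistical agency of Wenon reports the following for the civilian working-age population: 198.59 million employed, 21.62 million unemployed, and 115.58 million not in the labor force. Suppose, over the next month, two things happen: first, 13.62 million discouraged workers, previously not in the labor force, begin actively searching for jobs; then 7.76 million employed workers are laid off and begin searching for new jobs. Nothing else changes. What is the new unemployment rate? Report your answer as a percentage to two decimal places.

New unemployment rate ≈ 18.39%.

Initially, labor force = 198.59 + 21.62 = 220.21 million, so u = 21.62/220.21 = 9.82%.
After the first change, unemployed and labor force both rise by 13.62 → E = 198.59, U = 35.24, labor force = 233.83 million.
After the second change, employed falls and unemployed rises by 7.76; labor force unchanged → E = 190.83, U = 43.00, labor force = 233.83 million.
New unemployment rate = 43.00 / 233.83 = 18.39%.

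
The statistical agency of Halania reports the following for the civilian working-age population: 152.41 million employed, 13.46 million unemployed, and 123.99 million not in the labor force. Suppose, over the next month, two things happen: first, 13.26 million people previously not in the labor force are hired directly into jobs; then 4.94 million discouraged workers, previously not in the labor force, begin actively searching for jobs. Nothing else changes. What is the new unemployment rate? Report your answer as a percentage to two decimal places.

New unemployment rate ≈ 10.00%.

Initially, labor force = 152.41 + 13.46 = 165.87 million, so u = 13.46/165.87 = 8.11%.
After the first change, employed and labor force both rise by 13.26; unemployed unchanged → E = 165.67, U = 13.46, labor force = 179.13 million.
After the second change, unemployed and labor force both rise by 4.94 → E = 165.67, U = 18.40, labor force = 184.07 million.
New unemployment rate = 18.40 / 184.07 = 10.00%.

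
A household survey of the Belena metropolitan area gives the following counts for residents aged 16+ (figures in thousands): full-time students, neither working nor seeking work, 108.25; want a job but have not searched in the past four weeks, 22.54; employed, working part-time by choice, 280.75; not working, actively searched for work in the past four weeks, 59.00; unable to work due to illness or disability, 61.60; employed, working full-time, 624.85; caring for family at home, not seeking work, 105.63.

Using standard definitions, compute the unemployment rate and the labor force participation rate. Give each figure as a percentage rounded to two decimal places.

Unemployment rate ≈ 6.12%; labor force participation rate ≈ 76.40%.

Employed = 280.75 + 624.85 = 905.60 thousand.
Unemployed = 59.00 thousand.
Labor force = 905.60 + 59.00 = 964.60 thousand.
Not in labor force = 108.25 + 22.54 + 61.60 + 105.63 = 298.02 thousand (those not working and not actively searching are outside the labor force — including those who want a job but have given up searching).
Civilian working-age population = 964.60 + 298.02 = 1,262.62 thousand.
Unemployment rate = 59.00 / 964.60 = 6.12%.
Labor force participation rate = 964.60 / 1,262.62 = 76.40%.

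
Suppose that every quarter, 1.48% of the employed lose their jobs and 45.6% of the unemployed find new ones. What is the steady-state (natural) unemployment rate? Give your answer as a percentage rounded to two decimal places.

Steady-state unemployment rate ≈ 3.14%.

At steady state the flows balance: s·E = f·U, so U/(E+U) = s/(s+f).
u* = 1.48 / (1.48 + 45.6) = 1.48 / 47.08 = 3.14%.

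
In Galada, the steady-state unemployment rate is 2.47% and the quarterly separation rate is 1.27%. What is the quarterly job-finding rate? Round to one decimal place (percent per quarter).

Job-finding rate ≈ 50.1% per quarter.

From u* = s/(s+f): f = s·(1−u)/u.
f = 1.27 × (1 − 0.0247) / 0.0247 = 1.2386 / 0.0247 ≈ 50.1% per quarter.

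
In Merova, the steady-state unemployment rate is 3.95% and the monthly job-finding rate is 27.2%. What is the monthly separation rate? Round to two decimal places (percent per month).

Separation rate ≈ 1.12% per month.

From u* = s/(s+f): s = u·f/(1−u).
s = 0.0395 × 27.2 / (1 − 0.0395) = 1.0744 / 0.9605 ≈ 1.12% per month.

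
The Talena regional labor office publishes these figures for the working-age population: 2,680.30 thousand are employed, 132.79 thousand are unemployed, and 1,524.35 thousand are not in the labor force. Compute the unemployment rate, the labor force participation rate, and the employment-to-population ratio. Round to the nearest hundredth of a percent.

Unemployment rate ≈ 4.72%; labor force participation rate ≈ 64.86%; employment-population ratio ≈ 61.79%.

Labor force = employed + unemployed = 2,680.30 + 132.79 = 2,813.09 thousand.
Working-age population = 2,813.09 + 1,524.35 = 4,337.44 thousand.
Unemployment rate = 132.79 / 2,813.09 = 4.72%.
Labor force participation rate = 2,813.09 / 4,337.44 = 64.86%.
Employment-population ratio = 2,680.30 / 4,337.44 = 61.79%.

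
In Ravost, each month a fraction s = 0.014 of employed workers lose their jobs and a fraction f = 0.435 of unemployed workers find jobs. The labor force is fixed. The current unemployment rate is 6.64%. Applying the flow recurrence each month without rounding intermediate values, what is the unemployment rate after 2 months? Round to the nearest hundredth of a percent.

With a fixed labor force, u_{t+1} = u_t + s·(1−u_t) − f·u_t = u_t·(1−s−f) + s.
Here 1−s−f = 0.551 and s = 0.014.
u_1 = 0.066400 × 0.551 + 0.014 = 0.050586.
u_2 = 0.050586 × 0.551 + 0.014 = 0.041873.

Unemployment rate after two months ≈ 4.19%.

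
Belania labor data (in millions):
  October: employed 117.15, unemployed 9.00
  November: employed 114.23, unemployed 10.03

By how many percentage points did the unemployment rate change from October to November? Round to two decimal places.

October: labor force = 117.15 + 9.00 = 126.15; u = 9.00/126.15 = 7.13%.
November: labor force = 114.23 + 10.03 = 124.26; u = 10.03/124.26 = 8.07%.
Change = 8.07% − 7.13% = +0.94 pp.

The unemployment rate changed by +0.94 percentage points.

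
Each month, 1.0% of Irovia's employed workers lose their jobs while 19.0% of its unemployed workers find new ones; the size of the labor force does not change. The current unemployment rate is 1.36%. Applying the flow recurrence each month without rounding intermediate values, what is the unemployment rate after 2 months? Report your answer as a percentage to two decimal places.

Unemployment rate after two months ≈ 2.67%.

With a fixed labor force, u_{t+1} = u_t + s·(1−u_t) − f·u_t = u_t·(1−s−f) + s.
Here 1−s−f = 0.800 and s = 0.010.
u_1 = 0.013600 × 0.800 + 0.010 = 0.020880.
u_2 = 0.020880 × 0.800 + 0.010 = 0.026704.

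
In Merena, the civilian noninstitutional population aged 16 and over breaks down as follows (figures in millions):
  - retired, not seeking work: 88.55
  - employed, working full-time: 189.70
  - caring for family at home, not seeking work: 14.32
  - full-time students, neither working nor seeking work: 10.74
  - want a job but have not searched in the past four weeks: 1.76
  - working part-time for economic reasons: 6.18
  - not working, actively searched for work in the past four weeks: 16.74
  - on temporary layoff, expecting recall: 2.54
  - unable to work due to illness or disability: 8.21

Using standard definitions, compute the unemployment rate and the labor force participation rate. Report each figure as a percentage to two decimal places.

Employed = 189.70 + 6.18 = 195.88 million (anyone who worked, including part-time for economic reasons, counts as employed).
Unemployed = 16.74 + 2.54 = 19.28 million (jobless and actively searching, or on temporary layoff).
Labor force = 195.88 + 19.28 = 215.16 million.
Not in labor force = 88.55 + 14.32 + 10.74 + 1.76 + 8.21 = 123.58 million (those not working and not actively searching are outside the labor force — including those who want a job but have given up searching).
Civilian working-age population = 215.16 + 123.58 = 338.74 million.
Unemployment rate = 19.28 / 215.16 = 8.96%.
Labor force participation rate = 215.16 / 338.74 = 63.52%.

Unemployment rate ≈ 8.96%; labor force participation rate ≈ 63.52%.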